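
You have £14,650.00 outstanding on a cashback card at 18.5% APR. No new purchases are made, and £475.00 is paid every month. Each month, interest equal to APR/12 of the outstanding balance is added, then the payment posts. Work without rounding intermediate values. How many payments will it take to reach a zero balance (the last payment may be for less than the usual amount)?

Monthly rate r = 18.5%/12 = 1.54167% = 0.0154167.
Recurrence: B ← B·(1+r) − £475.00.
Month 1: interest £225.85; balance after payment £14,400.85.
Month 2: interest £222.01; balance after payment £14,147.87.
Closed form: n = −ln(1 − rB₀/P)/ln(1+r) = −ln(0.52452)/ln(1.01542) ≈ 42.178, so the balance reaches zero during payment 43.

43 payments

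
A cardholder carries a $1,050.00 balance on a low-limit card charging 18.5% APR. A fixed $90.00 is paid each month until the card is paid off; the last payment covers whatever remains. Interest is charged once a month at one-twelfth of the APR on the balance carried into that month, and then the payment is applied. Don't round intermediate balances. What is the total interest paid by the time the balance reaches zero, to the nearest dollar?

Monthly rate r = 18.5%/12 = 1.54167% = 0.0154167.
Payoff takes n = ⌈−ln(1 − rB₀/P)/ln(1+r)⌉ = ⌈12.960⌉ = 13 payments; the last is $86.46.
Total paid = 12·$90.00 + $86.46 = $1,166.46.
Total interest = total paid − principal = $1,166.46 − $1,050.00 = $116.46.

$116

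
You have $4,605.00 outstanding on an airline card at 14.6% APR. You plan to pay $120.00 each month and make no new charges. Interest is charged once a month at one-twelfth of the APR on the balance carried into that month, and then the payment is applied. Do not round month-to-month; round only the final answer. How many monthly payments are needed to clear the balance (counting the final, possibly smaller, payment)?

Monthly rate r = 14.6%/12 = 1.21667% = 0.0121667.
Recurrence: B ← B·(1+r) − $120.00.
Month 1: interest $56.03; balance after payment $4,541.03.
Month 2: interest $55.25; balance after payment $4,476.28.
Closed form: n = −ln(1 − rB₀/P)/ln(1+r) = −ln(0.5331)/ln(1.01217) ≈ 52.016, so the balance reaches zero during payment 53.

53 months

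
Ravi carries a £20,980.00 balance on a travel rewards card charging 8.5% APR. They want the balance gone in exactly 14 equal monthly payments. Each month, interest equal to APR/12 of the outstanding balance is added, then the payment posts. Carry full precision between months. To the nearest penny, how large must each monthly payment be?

£1,579.40

Monthly rate r = 8.5%/12 = 0.708333% = 0.00708333.
Level-payment amortization: P = B₀·r / (1 − (1+r)^(−n)) = 20980.00·0.00708333 / (1 − 1.00708^(−14)).
Denominator 1 − (1+r)^(−14) = 0.0940916175.
P = 148.608 / 0.0940916175 ≈ 1579.40.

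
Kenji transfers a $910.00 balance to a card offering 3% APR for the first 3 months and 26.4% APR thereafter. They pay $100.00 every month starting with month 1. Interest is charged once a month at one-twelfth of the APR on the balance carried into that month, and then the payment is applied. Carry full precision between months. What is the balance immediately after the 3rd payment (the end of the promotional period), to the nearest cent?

Promo months 1–3 at r₀ = 3%/12 = 0.0025; months 4+ at r₁ = 26.4%/12 = 0.022.
After month 3: iterate B ← B·(1+r₀) − $100.00 for 3 months → $616.09.

$616.09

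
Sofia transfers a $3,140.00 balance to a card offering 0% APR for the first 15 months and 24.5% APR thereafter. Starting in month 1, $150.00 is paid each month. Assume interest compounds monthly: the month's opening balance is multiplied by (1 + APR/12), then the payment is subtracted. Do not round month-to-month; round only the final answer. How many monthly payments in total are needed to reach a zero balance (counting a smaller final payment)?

22 payments

Promo months 1–15 at r₀ = 0%/12 = 0; months 16+ at r₁ = 24.5%/12 = 0.0204167.
After month 15 (no interest yet): B = $3,140.00 − 15·$150.00 = $890.00.
Then at r₁ with $150.00/mo: n₂ = −ln(1 − r₁·B/P)/ln(1+r₁) ≈ 6.39 → 7 more payments.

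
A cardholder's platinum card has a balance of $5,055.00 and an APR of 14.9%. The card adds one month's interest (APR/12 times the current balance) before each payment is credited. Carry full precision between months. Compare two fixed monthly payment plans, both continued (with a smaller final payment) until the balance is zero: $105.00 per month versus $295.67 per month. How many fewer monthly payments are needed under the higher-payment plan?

Monthly rate r = 14.9%/12 = 1.24167% = 0.0124167.
At $105.00/mo: n = ⌈−ln(1 − rB₀/P)/ln(1+r)⌉ = 74 payments (last $84.38); total interest = total paid − $5,055.00 = $2,694.38.
At $295.67/mo: 20 payments (last $99.95); total interest $662.68.
Payments saved = 74 − 20 = 54.

54 fewer payments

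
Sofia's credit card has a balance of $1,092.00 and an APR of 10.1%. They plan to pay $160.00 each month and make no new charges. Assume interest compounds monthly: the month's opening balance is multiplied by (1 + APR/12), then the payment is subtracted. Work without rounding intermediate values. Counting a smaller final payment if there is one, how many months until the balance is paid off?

8 months

Monthly rate r = 10.1%/12 = 0.841667% = 0.00841667.
Recurrence: B ← B·(1+r) − $160.00.
Month 1: interest $9.19; balance after payment $941.19.
Month 2: interest $7.92; balance after payment $789.11.
Closed form: n = −ln(1 − rB₀/P)/ln(1+r) = −ln(0.94256)/ln(1.00842) ≈ 7.058, so the balance reaches zero during payment 8.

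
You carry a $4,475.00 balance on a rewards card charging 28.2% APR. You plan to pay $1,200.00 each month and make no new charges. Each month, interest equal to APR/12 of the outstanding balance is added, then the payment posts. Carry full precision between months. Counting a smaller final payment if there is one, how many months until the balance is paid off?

Monthly rate r = 28.2%/12 = 2.35% = 0.0235.
Recurrence: B ← B·(1+r) − $1,200.00.
Month 1: interest $105.16; balance after payment $3,380.16.
Month 2: interest $79.43; balance after payment $2,259.60.
Month 3: interest $53.10; balance after payment $1,112.70.
Month 4: interest $26.15; balance after payment $0.00.

4 payments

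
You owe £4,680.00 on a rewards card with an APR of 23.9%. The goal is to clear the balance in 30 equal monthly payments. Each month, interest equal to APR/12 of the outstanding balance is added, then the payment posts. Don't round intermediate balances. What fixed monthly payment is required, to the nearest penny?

Monthly rate r = 23.9%/12 = 1.99167% = 0.0199167.
Level-payment amortization: P = B₀·r / (1 − (1+r)^(−n)) = 4680.00·0.0199167 / (1 − 1.01992^(−30)).
Denominator 1 − (1+r)^(−30) = 0.446574281.
P = 93.21 / 0.446574281 ≈ 208.72.

£208.72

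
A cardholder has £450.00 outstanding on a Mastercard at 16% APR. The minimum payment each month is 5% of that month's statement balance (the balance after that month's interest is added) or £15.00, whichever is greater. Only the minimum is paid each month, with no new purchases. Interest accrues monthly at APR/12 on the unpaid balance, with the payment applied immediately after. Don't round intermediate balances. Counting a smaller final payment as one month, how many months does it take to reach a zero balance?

Monthly rate r = 16%/12 = 1.33333% = 0.0133333.
While 5% of the post-interest balance exceeds £15.00, each month B ← (B·(1+r))·(1 − 0.05), i.e. B shrinks by the factor (1+r)·0.95 = 0.96267.
This holds for months 1–12. Entering month 13 the balance is £285.05; 5% of the post-interest balance is now below £15.00, so the flat £15.00 minimum applies from here.
From month 13 a fixed £15.00 at rate r clears £285.05 in 23 more payments. Total: 12 + 23 = 35 months.

35 months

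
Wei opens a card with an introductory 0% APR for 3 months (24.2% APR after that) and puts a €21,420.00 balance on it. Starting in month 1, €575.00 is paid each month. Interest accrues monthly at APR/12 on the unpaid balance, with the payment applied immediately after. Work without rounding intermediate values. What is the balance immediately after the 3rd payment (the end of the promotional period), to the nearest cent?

Promo months 1–3 at r₀ = 0%/12 = 0; months 4+ at r₁ = 24.2%/12 = 0.0201667.
After month 3 (no interest yet): B = €21,420.00 − 3·€575.00 = €19,695.00.

€19,695.00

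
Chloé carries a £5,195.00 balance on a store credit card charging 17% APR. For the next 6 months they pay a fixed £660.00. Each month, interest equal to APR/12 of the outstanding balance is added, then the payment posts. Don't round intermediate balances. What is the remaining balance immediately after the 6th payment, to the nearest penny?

£1,549.59

Monthly rate r = 17%/12 = 1.41667% = 0.0141667.
Each month: B ← B·(1+r) − £660.00.
Month 1: interest £73.60; balance after payment £4,608.60.
Month 2: interest £65.29; balance after payment £4,013.88.
Month 3: interest £56.86; balance after payment £3,410.75.
Month 4: interest £48.32; balance after payment £2,799.07.
Month 5: interest £39.65; balance after payment £2,178.72.
Month 6: interest £30.87; balance after payment £1,549.59.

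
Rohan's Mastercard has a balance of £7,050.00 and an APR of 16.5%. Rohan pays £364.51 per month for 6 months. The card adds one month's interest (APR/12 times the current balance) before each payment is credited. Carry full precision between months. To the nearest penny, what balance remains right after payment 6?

Monthly rate r = 16.5%/12 = 1.375% = 0.01375.
Each month: B ← B·(1+r) − £364.51.
Month 1: interest £96.94; balance after payment £6,782.43.
Month 2: interest £93.26; balance after payment £6,511.18.
Month 3: interest £89.53; balance after payment £6,236.19.
Month 4: interest £85.75; balance after payment £5,957.43.
Month 5: interest £81.91; balance after payment £5,674.84.
Month 6: interest £78.03; balance after payment £5,388.36.

£5,388.36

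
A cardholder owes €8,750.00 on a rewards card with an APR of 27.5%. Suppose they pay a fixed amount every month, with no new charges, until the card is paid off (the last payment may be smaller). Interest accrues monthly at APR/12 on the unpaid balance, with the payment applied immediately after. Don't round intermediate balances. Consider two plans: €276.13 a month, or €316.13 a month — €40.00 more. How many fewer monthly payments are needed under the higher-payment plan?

13 fewer payments

Monthly rate r = 27.5%/12 = 2.29167% = 0.0229167.
At €276.13/mo: n = ⌈−ln(1 − rB₀/P)/ln(1+r)⌉ = 58 payments (last €46.59); total interest = total paid − €8,750.00 = €7,036.00.
At €316.13/mo: 45 payments (last €126.22); total interest €5,285.94.
Payments saved = 58 − 45 = 13.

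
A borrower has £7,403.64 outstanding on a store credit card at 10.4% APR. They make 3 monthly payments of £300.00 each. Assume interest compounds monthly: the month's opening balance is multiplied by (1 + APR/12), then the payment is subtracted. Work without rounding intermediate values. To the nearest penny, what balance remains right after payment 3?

£6,689.99

Monthly rate r = 10.4%/12 = 0.866667% = 0.00866667.
Each month: B ← B·(1+r) − £300.00.
Month 1: interest £64.16; balance after payment £7,167.80.
Month 2: interest £62.12; balance after payment £6,929.93.
Month 3: interest £60.06; balance after payment £6,689.99.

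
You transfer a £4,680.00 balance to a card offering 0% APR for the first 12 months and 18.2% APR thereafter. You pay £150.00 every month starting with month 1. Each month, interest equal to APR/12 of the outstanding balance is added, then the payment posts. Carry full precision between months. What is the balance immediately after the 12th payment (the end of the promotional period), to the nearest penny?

£2,880.00

Promo months 1–12 at r₀ = 0%/12 = 0; months 13+ at r₁ = 18.2%/12 = 0.0151667.
After month 12 (no interest yet): B = £4,680.00 − 12·£150.00 = £2,880.00.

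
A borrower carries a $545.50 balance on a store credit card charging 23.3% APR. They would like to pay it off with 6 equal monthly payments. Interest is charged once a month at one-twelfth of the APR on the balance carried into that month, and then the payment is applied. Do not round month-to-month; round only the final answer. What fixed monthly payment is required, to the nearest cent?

Monthly rate r = 23.3%/12 = 1.94167% = 0.0194167.
Level-payment amortization: P = B₀·r / (1 − (1+r)^(−n)) = 545.50·0.0194167 / (1 − 1.01942^(−6)).
Denominator 1 − (1+r)^(−6) = 0.108975549.
P = 10.5918 / 0.108975549 ≈ 97.19.

$97.19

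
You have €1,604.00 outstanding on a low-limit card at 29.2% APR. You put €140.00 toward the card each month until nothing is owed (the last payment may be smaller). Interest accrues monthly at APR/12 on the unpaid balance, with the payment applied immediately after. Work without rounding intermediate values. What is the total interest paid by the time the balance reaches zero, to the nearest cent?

Monthly rate r = 29.2%/12 = 2.43333% = 0.0243333.
Payoff takes n = ⌈−ln(1 − rB₀/P)/ln(1+r)⌉ = ⌈13.594⌉ = 14 payments; the last is €83.56.
Total paid = 13·€140.00 + €83.56 = €1,903.56.
Total interest = total paid − principal = €1,903.56 − €1,604.00 = €299.56.

€299.56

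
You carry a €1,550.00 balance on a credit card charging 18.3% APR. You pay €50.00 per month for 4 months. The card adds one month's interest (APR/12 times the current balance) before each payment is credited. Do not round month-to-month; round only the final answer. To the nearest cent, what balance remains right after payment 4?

Monthly rate r = 18.3%/12 = 1.525% = 0.01525.
Each month: B ← B·(1+r) − €50.00.
Month 1: interest €23.64; balance after payment €1,523.64.
Month 2: interest €23.24; balance after payment €1,496.87.
Month 3: interest €22.83; balance after payment €1,469.70.
Month 4: interest €22.41; balance after payment €1,442.11.

€1,442.11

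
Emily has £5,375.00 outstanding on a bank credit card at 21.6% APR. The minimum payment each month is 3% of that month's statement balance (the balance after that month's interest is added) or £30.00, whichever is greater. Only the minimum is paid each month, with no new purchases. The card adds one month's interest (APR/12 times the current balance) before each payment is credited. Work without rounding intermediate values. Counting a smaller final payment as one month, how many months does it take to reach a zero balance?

185 months

Monthly rate r = 21.6%/12 = 1.8% = 0.018.
While 3% of the post-interest balance exceeds £30.00, each month B ← (B·(1+r))·(1 − 0.03), i.e. B shrinks by the factor (1+r)·0.97 = 0.98746.
This holds for months 1–135. Entering month 136 the balance is £978.39; 3% of the post-interest balance is now below £30.00, so the flat £30.00 minimum applies from here.
From month 136 a fixed £30.00 at rate r clears £978.39 in 50 more payments. Total: 135 + 50 = 185 months.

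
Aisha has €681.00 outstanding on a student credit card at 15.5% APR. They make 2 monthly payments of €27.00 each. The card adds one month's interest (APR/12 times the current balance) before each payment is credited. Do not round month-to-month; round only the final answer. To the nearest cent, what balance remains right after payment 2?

Monthly rate r = 15.5%/12 = 1.29167% = 0.0129167.
Each month: B ← B·(1+r) − €27.00.
Month 1: interest €8.80; balance after payment €662.80.
Month 2: interest €8.56; balance after payment €644.36.

€644.36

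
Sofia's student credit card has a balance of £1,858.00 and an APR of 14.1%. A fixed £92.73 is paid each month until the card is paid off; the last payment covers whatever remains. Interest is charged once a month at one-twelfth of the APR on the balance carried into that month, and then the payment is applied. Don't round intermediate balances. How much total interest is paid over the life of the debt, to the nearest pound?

£273

Monthly rate r = 14.1%/12 = 1.175% = 0.01175.
Payoff takes n = ⌈−ln(1 − rB₀/P)/ln(1+r)⌉ = ⌈22.980⌉ = 23 payments; the last is £90.90.
Total paid = 22·£92.73 + £90.90 = £2,130.96.
Total interest = total paid − principal = £2,130.96 − £1,858.00 = £272.96.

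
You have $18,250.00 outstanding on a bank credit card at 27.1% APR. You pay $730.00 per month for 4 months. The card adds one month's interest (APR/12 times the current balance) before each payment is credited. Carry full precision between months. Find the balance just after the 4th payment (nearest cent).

$16,934.86

Monthly rate r = 27.1%/12 = 2.25833% = 0.0225833.
Each month: B ← B·(1+r) − $730.00.
Month 1: interest $412.15; balance after payment $17,932.15.
Month 2: interest $404.97; balance after payment $17,607.11.
Month 3: interest $397.63; balance after payment $17,274.74.
Month 4: interest $390.12; balance after payment $16,934.86.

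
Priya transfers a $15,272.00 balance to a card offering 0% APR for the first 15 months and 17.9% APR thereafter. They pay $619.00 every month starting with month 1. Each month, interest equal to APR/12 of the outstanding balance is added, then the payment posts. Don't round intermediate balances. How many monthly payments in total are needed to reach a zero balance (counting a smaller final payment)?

Promo months 1–15 at r₀ = 0%/12 = 0; months 16+ at r₁ = 17.9%/12 = 0.0149167.
After month 15 (no interest yet): B = $15,272.00 − 15·$619.00 = $5,987.00.
Then at r₁ with $619.00/mo: n₂ = −ln(1 − r₁·B/P)/ln(1+r₁) ≈ 10.52 → 11 more payments.

26 months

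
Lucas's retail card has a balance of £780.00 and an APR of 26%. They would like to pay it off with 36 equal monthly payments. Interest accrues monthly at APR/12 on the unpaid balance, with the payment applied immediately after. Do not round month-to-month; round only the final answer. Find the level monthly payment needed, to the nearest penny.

£31.43

Monthly rate r = 26%/12 = 2.16667% = 0.0216667.
Level-payment amortization: P = B₀·r / (1 − (1+r)^(−n)) = 780.00·0.0216667 / (1 − 1.02167^(−36)).
Denominator 1 − (1+r)^(−36) = 0.537759567.
P = 16.9 / 0.537759567 ≈ 31.43.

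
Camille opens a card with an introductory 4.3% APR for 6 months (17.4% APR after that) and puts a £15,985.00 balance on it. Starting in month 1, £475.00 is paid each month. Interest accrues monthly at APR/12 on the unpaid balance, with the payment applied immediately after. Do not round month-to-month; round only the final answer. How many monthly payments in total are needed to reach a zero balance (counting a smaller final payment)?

Promo months 1–6 at r₀ = 4.3%/12 = 0.00358333; months 7+ at r₁ = 17.4%/12 = 0.0145.
After month 6: iterate B ← B·(1+r₀) − £475.00 for 6 months → £13,456.12.
Then at r₁ with £475.00/mo: n₂ = −ln(1 − r₁·B/P)/ln(1+r₁) ≈ 36.74 → 37 more payments.

43 months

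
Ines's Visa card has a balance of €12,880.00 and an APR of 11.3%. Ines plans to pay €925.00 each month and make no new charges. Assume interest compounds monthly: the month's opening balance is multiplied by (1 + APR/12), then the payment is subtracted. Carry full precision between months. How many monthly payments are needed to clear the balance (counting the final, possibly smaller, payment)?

15 payments

Monthly rate r = 11.3%/12 = 0.941667% = 0.00941667.
Recurrence: B ← B·(1+r) − €925.00.
Month 1: interest €121.29; balance after payment €12,076.29.
Month 2: interest €113.72; balance after payment €11,265.01.
Closed form: n = −ln(1 − rB₀/P)/ln(1+r) = −ln(0.86888)/ln(1.00942) ≈ 14.996, so the balance reaches zero during payment 15.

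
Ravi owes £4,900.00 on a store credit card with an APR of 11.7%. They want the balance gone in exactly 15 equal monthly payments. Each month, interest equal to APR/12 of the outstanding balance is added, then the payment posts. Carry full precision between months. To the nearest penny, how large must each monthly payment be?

Monthly rate r = 11.7%/12 = 0.975% = 0.00975.
Level-payment amortization: P = B₀·r / (1 − (1+r)^(−n)) = 4900.00·0.00975 / (1 − 1.00975^(−15)).
Denominator 1 − (1+r)^(−15) = 0.135446104.
P = 47.775 / 0.135446104 ≈ 352.72.

£352.72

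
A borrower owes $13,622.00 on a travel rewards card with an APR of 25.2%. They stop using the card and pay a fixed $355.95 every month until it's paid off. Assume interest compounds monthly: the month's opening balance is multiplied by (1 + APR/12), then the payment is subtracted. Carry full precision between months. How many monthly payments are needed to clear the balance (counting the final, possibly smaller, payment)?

79 payments

Monthly rate r = 25.2%/12 = 2.1% = 0.021.
Recurrence: B ← B·(1+r) − $355.95.
Month 1: interest $286.06; balance after payment $13,552.11.
Month 2: interest $284.59; balance after payment $13,480.76.
Closed form: n = −ln(1 − rB₀/P)/ln(1+r) = −ln(0.19634)/ln(1.021) ≈ 78.330, so the balance reaches zero during payment 79.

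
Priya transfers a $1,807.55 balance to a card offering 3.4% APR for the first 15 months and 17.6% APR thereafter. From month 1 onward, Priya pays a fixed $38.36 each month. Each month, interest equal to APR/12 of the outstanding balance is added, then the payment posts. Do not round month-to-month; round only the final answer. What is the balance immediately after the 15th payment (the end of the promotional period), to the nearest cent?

Promo months 1–15 at r₀ = 3.4%/12 = 0.00283333; months 16+ at r₁ = 17.6%/12 = 0.0146667.
After month 15: iterate B ← B·(1+r₀) − $38.36 for 15 months → $1,298.96.

$1,298.96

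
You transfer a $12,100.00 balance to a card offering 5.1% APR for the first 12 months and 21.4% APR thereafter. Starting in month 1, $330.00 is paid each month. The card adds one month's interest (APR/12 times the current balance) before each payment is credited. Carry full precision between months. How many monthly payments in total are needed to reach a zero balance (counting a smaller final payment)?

Promo months 1–12 at r₀ = 5.1%/12 = 0.00425; months 13+ at r₁ = 21.4%/12 = 0.0178333.
After month 12: iterate B ← B·(1+r₀) − $330.00 for 12 months → $8,677.84.
Then at r₁ with $330.00/mo: n₂ = −ln(1 − r₁·B/P)/ln(1+r₁) ≈ 35.81 → 36 more payments.

48 payments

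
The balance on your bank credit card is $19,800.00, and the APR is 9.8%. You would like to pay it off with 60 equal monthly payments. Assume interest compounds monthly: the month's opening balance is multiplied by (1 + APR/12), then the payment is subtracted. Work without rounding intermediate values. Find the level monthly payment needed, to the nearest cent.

$418.75

Monthly rate r = 9.8%/12 = 0.816667% = 0.00816667.
Level-payment amortization: P = B₀·r / (1 − (1+r)^(−n)) = 19800.00·0.00816667 / (1 − 1.00817^(−60)).
Denominator 1 − (1+r)^(−60) = 0.386153262.
P = 161.7 / 0.386153262 ≈ 418.75.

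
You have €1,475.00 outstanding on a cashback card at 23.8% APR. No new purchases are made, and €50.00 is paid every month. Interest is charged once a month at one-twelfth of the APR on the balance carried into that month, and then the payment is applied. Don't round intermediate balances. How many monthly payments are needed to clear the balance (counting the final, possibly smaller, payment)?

Monthly rate r = 23.8%/12 = 1.98333% = 0.0198333.
Recurrence: B ← B·(1+r) − €50.00.
Month 1: interest €29.25; balance after payment €1,454.25.
Month 2: interest €28.84; balance after payment €1,433.10.
Closed form: n = −ln(1 − rB₀/P)/ln(1+r) = −ln(0.41492)/ln(1.01983) ≈ 44.792, so the balance reaches zero during payment 45.

45 payments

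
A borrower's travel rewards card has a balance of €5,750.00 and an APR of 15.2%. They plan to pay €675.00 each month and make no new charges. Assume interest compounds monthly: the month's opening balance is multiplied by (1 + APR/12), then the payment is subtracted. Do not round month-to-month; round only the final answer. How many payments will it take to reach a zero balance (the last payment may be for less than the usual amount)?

10 payments

Monthly rate r = 15.2%/12 = 1.26667% = 0.0126667.
Recurrence: B ← B·(1+r) − €675.00.
Month 1: interest €72.83; balance after payment €5,147.83.
Month 2: interest €65.21; balance after payment €4,538.04.
Closed form: n = −ln(1 − rB₀/P)/ln(1+r) = −ln(0.8921)/ln(1.01267) ≈ 9.071, so the balance reaches zero during payment 10.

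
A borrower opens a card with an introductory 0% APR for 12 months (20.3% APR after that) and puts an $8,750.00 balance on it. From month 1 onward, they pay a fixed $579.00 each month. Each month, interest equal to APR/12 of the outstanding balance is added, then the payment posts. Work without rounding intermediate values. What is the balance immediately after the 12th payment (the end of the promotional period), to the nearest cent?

Promo months 1–12 at r₀ = 0%/12 = 0; months 13+ at r₁ = 20.3%/12 = 0.0169167.
After month 12 (no interest yet): B = $8,750.00 − 12·$579.00 = $1,802.00.

$1,802.00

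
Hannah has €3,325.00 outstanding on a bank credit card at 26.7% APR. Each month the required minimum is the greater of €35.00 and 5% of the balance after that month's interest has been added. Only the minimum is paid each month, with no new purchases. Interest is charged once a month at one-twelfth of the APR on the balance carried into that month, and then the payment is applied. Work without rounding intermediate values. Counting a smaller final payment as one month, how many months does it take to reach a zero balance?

Monthly rate r = 26.7%/12 = 2.225% = 0.02225.
While 5% of the post-interest balance exceeds €35.00, each month B ← (B·(1+r))·(1 − 0.05), i.e. B shrinks by the factor (1+r)·0.95 = 0.97114.
This holds for months 1–54. Entering month 55 the balance is €683.83; 5% of the post-interest balance is now below €35.00, so the flat €35.00 minimum applies from here.
From month 55 a fixed €35.00 at rate r clears €683.83 in 26 more payments. Total: 54 + 26 = 80 months.

80 months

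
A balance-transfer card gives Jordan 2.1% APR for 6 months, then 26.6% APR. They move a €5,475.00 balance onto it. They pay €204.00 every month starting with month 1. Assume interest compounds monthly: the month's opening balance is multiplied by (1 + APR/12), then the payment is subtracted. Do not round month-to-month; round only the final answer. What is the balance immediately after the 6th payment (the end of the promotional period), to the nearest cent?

Promo months 1–6 at r₀ = 2.1%/12 = 0.00175; months 7+ at r₁ = 26.6%/12 = 0.0221667.
After month 6: iterate B ← B·(1+r₀) − €204.00 for 6 months → €4,303.37.

€4,303.37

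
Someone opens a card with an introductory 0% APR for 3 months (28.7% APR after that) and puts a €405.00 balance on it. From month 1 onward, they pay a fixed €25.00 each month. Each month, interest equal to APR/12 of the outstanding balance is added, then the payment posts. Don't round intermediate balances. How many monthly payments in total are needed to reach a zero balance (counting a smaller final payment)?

20 months

Promo months 1–3 at r₀ = 0%/12 = 0; months 4+ at r₁ = 28.7%/12 = 0.0239167.
After month 3 (no interest yet): B = €405.00 − 3·€25.00 = €330.00.
Then at r₁ with €25.00/mo: n₂ = −ln(1 − r₁·B/P)/ln(1+r₁) ≈ 16.05 → 17 more payments.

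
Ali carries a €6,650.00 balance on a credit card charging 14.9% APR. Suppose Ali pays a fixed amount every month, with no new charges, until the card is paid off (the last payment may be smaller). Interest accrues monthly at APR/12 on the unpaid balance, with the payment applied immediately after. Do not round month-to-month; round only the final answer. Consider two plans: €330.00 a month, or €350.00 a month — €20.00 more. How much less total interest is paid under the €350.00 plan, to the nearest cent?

€69.17

Monthly rate r = 14.9%/12 = 1.24167% = 0.0124167.
At €330.00/mo: n = ⌈−ln(1 − rB₀/P)/ln(1+r)⌉ = 24 payments (last €111.26); total interest = total paid − €6,650.00 = €1,051.26.
At €350.00/mo: 22 payments (last €282.09); total interest €982.09.
Interest saved = €1,051.26 − €982.09 = €69.17.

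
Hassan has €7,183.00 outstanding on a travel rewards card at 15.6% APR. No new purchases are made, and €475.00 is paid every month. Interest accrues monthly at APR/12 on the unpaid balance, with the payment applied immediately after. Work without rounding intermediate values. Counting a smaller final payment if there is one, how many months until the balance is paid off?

Monthly rate r = 15.6%/12 = 1.3% = 0.013.
Recurrence: B ← B·(1+r) − €475.00.
Month 1: interest €93.38; balance after payment €6,801.38.
Month 2: interest €88.42; balance after payment €6,414.80.
Closed form: n = −ln(1 − rB₀/P)/ln(1+r) = −ln(0.80341)/ln(1.013) ≈ 16.947, so the balance reaches zero during payment 17.

17 months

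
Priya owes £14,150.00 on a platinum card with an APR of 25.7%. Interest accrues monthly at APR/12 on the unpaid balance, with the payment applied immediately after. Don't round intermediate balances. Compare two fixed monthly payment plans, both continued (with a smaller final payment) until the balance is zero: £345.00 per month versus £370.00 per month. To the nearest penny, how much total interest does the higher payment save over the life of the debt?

£4,454.40

Monthly rate r = 25.7%/12 = 2.14167% = 0.0214167.
At £345.00/mo: n = ⌈−ln(1 − rB₀/P)/ln(1+r)⌉ = 100 payments (last £149.08); total interest = total paid − £14,150.00 = £20,154.08.
At £370.00/mo: 81 payments (last £249.68); total interest £15,699.68.
Interest saved = £20,154.08 − £15,699.68 = £4,454.40.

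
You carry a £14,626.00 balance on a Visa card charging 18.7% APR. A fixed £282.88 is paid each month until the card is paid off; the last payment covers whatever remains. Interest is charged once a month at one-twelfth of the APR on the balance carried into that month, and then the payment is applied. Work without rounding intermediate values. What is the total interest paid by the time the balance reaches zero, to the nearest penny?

Monthly rate r = 18.7%/12 = 1.55833% = 0.0155833.
Payoff takes n = ⌈−ln(1 − rB₀/P)/ln(1+r)⌉ = ⌈105.958⌉ = 106 payments; the last is £271.18.
Total paid = 105·£282.88 + £271.18 = £29,973.58.
Total interest = total paid − principal = £29,973.58 − £14,626.00 = £15,347.58.

£15,347.58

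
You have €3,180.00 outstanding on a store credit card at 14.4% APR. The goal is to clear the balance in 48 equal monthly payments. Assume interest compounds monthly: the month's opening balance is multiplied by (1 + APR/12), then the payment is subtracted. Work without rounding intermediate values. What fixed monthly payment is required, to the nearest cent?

€87.54

Monthly rate r = 14.4%/12 = 1.2% = 0.012.
Level-payment amortization: P = B₀·r / (1 − (1+r)^(−n)) = 3180.00·0.012 / (1 − 1.012^(−48)).
Denominator 1 − (1+r)^(−48) = 0.435926886.
P = 38.16 / 0.435926886 ≈ 87.54.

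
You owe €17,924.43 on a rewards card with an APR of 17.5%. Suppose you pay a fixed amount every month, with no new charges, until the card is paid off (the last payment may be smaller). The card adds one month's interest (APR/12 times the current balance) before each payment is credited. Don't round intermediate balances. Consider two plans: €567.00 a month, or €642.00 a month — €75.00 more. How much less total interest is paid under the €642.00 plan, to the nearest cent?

Monthly rate r = 17.5%/12 = 1.45833% = 0.0145833.
At €567.00/mo: n = ⌈−ln(1 − rB₀/P)/ln(1+r)⌉ = 43 payments (last €392.45); total interest = total paid − €17,924.43 = €6,282.02.
At €642.00/mo: 37 payments (last €72.53); total interest €5,260.10.
Interest saved = €6,282.02 − €5,260.10 = €1,021.92.

€1,021.92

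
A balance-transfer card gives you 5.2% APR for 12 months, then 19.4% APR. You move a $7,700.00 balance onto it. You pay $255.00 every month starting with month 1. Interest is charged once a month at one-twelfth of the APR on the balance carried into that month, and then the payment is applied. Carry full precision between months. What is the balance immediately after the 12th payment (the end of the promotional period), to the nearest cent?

$4,976.09

Promo months 1–12 at r₀ = 5.2%/12 = 0.00433333; months 13+ at r₁ = 19.4%/12 = 0.0161667.
After month 12: iterate B ← B·(1+r₀) − $255.00 for 12 months → $4,976.09.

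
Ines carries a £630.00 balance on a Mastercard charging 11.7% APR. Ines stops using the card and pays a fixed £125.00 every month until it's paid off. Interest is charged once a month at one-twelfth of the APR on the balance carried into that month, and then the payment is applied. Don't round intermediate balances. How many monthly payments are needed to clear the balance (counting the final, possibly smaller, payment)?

Monthly rate r = 11.7%/12 = 0.975% = 0.00975.
Recurrence: B ← B·(1+r) − £125.00.
Month 1: interest £6.14; balance after payment £511.14.
Month 2: interest £4.98; balance after payment £391.13.
Month 3: interest £3.81; balance after payment £269.94.
Month 4: interest £2.63; balance after payment £147.57.
Month 5: interest £1.44; balance after payment £24.01.
Month 6: interest £0.23; balance after payment £0.00.

6 payments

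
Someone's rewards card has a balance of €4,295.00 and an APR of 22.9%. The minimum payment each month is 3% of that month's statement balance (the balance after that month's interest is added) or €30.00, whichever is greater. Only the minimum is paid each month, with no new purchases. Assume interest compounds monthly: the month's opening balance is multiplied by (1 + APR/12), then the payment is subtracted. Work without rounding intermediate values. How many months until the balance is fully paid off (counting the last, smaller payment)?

Monthly rate r = 22.9%/12 = 1.90833% = 0.0190833.
While 3% of the post-interest balance exceeds €30.00, each month B ← (B·(1+r))·(1 − 0.03), i.e. B shrinks by the factor (1+r)·0.97 = 0.98851.
This holds for months 1–128. Entering month 129 the balance is €978.56; 3% of the post-interest balance is now below €30.00, so the flat €30.00 minimum applies from here.
From month 129 a fixed €30.00 at rate r clears €978.56 in 52 more payments. Total: 128 + 52 = 180 months.

180 months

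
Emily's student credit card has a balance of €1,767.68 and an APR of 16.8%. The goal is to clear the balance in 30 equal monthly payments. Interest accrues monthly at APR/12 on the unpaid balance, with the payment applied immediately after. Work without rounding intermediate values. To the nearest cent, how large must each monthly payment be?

Monthly rate r = 16.8%/12 = 1.4% = 0.014.
Level-payment amortization: P = B₀·r / (1 − (1+r)^(−n)) = 1767.68·0.014 / (1 − 1.014^(−30)).
Denominator 1 − (1+r)^(−30) = 0.341036515.
P = 24.7475 / 0.341036515 ≈ 72.57.

€72.57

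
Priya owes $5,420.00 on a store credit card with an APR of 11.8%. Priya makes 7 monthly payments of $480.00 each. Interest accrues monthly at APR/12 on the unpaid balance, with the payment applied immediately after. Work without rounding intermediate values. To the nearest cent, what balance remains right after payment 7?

Monthly rate r = 11.8%/12 = 0.983333% = 0.00983333.
Each month: B ← B·(1+r) − $480.00.
Month 1: interest $53.30; balance after payment $4,993.30.
Month 2: interest $49.10; balance after payment $4,562.40.
Month 3: interest $44.86; balance after payment $4,127.26.
Month 4: interest $40.58; balance after payment $3,687.85.
Month 5: interest $36.26; balance after payment $3,244.11.
Month 6: interest $31.90; balance after payment $2,796.01.
Month 7: interest $27.49; balance after payment $2,343.50.

$2,343.50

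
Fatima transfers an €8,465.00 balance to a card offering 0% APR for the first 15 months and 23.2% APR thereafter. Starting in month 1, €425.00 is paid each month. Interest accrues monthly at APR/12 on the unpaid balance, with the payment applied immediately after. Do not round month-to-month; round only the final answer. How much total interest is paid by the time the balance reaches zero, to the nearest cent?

Promo months 1–15 at r₀ = 0%/12 = 0; months 16+ at r₁ = 23.2%/12 = 0.0193333.
After month 15 (no interest yet): B = €8,465.00 − 15·€425.00 = €2,090.00.
Then at r₁ with €425.00/mo: n₂ = −ln(1 − r₁·B/P)/ln(1+r₁) ≈ 5.22 → 6 more payments.
Total paid = 20·€425.00 + €92.99 = €8,592.99; interest = €8,592.99 − €8,465.00 = €127.99.

€127.99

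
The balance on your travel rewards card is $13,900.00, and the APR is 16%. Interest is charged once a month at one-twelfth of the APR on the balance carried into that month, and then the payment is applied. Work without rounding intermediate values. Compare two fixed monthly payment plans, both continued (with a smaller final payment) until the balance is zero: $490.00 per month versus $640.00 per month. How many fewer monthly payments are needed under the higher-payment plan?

Monthly rate r = 16%/12 = 1.33333% = 0.0133333.
At $490.00/mo: n = ⌈−ln(1 − rB₀/P)/ln(1+r)⌉ = 36 payments (last $429.64); total interest = total paid − $13,900.00 = $3,679.64.
At $640.00/mo: 26 payments (last $521.18); total interest $2,621.18.
Payments saved = 36 − 26 = 10.

10 fewer payments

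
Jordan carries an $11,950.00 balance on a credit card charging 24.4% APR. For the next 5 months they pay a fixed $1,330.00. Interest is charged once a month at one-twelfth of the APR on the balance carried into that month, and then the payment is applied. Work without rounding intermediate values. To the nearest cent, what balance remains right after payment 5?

Monthly rate r = 24.4%/12 = 2.03333% = 0.0203333.
Each month: B ← B·(1+r) − $1,330.00.
Month 1: interest $242.98; balance after payment $10,862.98.
Month 2: interest $220.88; balance after payment $9,753.86.
Month 3: interest $198.33; balance after payment $8,622.19.
Month 4: interest $175.32; balance after payment $7,467.51.
Month 5: interest $151.84; balance after payment $6,289.35.

$6,289.35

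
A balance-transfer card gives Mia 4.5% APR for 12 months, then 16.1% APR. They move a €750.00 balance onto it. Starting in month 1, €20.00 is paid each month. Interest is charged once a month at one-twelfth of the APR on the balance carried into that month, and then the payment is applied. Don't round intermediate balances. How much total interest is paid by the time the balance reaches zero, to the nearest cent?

€164.16

Promo months 1–12 at r₀ = 4.5%/12 = 0.00375; months 13+ at r₁ = 16.1%/12 = 0.0134167.
After month 12: iterate B ← B·(1+r₀) − €20.00 for 12 months → €539.44.
Then at r₁ with €20.00/mo: n₂ = −ln(1 − r₁·B/P)/ln(1+r₁) ≈ 33.71 → 34 more payments.
Total paid = 45·€20.00 + €14.16 = €914.16; interest = €914.16 − €750.00 = €164.16.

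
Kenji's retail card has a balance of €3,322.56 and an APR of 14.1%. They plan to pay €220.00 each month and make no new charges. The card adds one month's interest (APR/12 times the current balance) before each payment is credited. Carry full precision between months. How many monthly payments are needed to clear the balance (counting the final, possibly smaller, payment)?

17 months

Monthly rate r = 14.1%/12 = 1.175% = 0.01175.
Recurrence: B ← B·(1+r) − €220.00.
Month 1: interest €39.04; balance after payment €3,141.60.
Month 2: interest €36.91; balance after payment €2,958.51.
Closed form: n = −ln(1 − rB₀/P)/ln(1+r) = −ln(0.82255)/ln(1.01175) ≈ 16.723, so the balance reaches zero during payment 17.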